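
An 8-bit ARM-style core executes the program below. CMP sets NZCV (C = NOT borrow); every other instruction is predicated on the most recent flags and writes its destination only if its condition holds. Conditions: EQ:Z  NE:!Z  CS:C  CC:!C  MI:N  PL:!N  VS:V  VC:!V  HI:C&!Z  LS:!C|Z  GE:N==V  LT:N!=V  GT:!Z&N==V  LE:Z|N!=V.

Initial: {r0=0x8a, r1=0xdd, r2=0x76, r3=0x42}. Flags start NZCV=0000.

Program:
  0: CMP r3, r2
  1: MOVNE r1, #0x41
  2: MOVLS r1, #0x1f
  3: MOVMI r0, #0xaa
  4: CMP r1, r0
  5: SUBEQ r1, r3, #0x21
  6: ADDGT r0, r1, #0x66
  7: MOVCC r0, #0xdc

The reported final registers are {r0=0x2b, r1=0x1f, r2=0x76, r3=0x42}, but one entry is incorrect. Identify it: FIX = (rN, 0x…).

[0] flags=1000 → (cmp)
[1] flags=1000 NE?T → r1=0x41
[2] flags=1000 LS?T → r1=0x1f
[3] flags=1000 MI?T → r0=0xaa
[4] flags=0000 → (cmp)
[5] flags=0000 EQ?F → skip
[6] flags=0000 GT?T → r0=0x85
[7] flags=0000 CC?T → r0=0xdc

FIX = (r0, 0xdc)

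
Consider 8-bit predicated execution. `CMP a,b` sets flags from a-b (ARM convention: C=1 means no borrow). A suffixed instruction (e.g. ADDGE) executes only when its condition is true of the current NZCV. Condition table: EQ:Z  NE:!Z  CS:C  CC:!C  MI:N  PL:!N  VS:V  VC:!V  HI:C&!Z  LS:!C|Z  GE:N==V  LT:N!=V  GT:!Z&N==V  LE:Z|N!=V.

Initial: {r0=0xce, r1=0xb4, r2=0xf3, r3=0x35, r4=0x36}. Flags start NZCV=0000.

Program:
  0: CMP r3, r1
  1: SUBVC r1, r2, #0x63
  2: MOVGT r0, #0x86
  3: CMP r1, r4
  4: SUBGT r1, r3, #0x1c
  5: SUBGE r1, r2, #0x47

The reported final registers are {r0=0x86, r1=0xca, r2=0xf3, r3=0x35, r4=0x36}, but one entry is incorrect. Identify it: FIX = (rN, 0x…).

FIX = (r1, 0xb4)

0: ✓ CMP  NZCV=1001
1: · SUBVC
2: ✓ MOVGT  r0←0x86
3: ✓ CMP  NZCV=0011
4: · SUBGT
5: · SUBGE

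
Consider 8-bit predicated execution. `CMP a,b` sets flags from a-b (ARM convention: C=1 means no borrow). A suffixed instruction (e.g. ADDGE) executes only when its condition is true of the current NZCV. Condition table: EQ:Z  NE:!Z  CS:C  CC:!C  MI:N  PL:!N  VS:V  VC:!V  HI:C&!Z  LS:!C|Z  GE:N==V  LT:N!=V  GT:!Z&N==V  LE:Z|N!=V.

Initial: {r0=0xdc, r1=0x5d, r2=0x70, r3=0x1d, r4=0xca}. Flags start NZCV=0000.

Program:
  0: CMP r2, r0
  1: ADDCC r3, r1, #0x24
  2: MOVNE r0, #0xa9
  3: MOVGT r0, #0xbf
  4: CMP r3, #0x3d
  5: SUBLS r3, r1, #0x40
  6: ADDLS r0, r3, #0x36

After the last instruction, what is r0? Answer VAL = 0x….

0: ✓ CMP  NZCV=1001
1: ✓ ADDCC  r3←0x81
2: ✓ MOVNE  r0←0xa9
3: ✓ MOVGT  r0←0xbf
4: ✓ CMP  NZCV=0011
5: · SUBLS
6: · ADDLS

VAL = 0xbf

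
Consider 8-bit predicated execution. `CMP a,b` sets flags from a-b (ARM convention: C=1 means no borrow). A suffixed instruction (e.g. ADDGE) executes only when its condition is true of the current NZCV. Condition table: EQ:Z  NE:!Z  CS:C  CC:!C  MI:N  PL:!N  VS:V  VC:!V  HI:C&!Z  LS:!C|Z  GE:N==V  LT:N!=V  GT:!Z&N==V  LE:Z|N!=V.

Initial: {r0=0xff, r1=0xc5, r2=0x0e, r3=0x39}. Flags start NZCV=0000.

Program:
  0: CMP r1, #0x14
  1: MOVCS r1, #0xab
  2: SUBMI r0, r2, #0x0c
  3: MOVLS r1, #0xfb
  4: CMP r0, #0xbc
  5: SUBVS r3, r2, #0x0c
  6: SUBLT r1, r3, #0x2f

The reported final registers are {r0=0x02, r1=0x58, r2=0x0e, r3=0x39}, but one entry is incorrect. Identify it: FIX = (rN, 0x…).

0: ✓ CMP  NZCV=1010
1: ✓ MOVCS  r1←0xab
2: ✓ SUBMI  r0←0x02
3: · MOVLS
4: ✓ CMP  NZCV=0000
5: · SUBVS
6: · SUBLT

FIX = (r1, 0xab)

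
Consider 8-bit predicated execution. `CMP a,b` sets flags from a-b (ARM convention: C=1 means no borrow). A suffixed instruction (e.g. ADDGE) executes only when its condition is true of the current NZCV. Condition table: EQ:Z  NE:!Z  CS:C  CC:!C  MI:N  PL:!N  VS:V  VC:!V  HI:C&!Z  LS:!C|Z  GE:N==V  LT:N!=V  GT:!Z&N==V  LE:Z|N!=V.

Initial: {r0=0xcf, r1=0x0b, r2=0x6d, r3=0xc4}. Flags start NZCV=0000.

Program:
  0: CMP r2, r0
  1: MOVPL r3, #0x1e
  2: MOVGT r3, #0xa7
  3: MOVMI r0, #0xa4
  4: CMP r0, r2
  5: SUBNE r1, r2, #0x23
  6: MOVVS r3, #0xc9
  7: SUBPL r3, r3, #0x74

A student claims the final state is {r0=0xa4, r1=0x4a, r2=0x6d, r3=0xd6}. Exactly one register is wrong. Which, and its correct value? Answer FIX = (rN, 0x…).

FIX = (r3, 0x55)

0: ✓ CMP  NZCV=1001
1: · MOVPL
2: ✓ MOVGT  r3←0xa7
3: ✓ MOVMI  r0←0xa4
4: ✓ CMP  NZCV=0011
5: ✓ SUBNE  r1←0x4a
6: ✓ MOVVS  r3←0xc9
7: ✓ SUBPL  r3←0x55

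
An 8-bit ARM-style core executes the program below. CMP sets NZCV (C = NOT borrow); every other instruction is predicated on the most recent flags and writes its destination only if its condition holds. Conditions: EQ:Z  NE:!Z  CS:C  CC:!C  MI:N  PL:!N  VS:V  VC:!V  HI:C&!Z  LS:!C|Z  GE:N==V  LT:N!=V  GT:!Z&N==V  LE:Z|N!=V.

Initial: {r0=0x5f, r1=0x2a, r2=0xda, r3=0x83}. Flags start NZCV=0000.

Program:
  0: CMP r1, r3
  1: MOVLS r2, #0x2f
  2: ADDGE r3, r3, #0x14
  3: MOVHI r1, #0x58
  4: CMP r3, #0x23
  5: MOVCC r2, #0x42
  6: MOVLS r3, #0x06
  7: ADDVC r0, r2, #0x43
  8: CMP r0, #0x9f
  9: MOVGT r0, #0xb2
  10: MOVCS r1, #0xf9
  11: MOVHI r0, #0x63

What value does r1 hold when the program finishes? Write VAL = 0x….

0: ✓ CMP  NZCV=1001
1: ✓ MOVLS  r2←0x2f
2: ✓ ADDGE  r3←0x97
3: · MOVHI
4: ✓ CMP  NZCV=0011
5: · MOVCC
6: · MOVLS
7: · ADDVC
8: ✓ CMP  NZCV=1001
9: ✓ MOVGT  r0←0xb2
10: · MOVCS
11: · MOVHI

VAL = 0x2a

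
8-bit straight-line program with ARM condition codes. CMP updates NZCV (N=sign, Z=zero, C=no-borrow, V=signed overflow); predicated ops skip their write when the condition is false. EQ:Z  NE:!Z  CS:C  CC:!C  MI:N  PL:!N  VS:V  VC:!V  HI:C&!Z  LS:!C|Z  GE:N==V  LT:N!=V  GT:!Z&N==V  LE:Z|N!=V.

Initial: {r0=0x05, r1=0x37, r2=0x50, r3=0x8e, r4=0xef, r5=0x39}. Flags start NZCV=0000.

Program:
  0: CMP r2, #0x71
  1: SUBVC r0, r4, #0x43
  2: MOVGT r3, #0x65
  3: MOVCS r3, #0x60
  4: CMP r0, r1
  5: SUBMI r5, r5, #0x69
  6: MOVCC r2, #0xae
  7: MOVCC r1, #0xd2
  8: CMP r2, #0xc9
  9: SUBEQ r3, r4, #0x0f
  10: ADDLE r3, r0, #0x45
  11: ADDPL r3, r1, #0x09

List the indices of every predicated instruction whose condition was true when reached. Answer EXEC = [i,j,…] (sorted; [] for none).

0: ✓ CMP  NZCV=1000
1: ✓ SUBVC  r0←0xac
2: · MOVGT
3: · MOVCS
4: ✓ CMP  NZCV=0011
5: · SUBMI
6: · MOVCC
7: · MOVCC
8: ✓ CMP  NZCV=1001
9: · SUBEQ
10: · ADDLE
11: · ADDPL

EXEC = [1]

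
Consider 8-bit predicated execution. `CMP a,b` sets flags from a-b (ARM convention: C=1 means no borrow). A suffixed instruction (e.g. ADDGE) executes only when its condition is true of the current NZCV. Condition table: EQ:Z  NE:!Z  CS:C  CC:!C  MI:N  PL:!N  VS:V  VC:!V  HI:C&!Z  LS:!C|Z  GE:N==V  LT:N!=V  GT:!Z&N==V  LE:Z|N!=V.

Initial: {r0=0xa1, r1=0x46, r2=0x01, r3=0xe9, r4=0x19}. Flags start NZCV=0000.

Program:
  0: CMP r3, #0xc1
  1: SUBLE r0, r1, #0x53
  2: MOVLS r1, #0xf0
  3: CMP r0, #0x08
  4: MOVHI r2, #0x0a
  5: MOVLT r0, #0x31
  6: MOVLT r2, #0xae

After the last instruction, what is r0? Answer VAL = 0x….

0: ✓ CMP  NZCV=0010
1: · SUBLE
2: · MOVLS
3: ✓ CMP  NZCV=1010
4: ✓ MOVHI  r2←0x0a
5: ✓ MOVLT  r0←0x31
6: ✓ MOVLT  r2←0xae

VAL = 0x31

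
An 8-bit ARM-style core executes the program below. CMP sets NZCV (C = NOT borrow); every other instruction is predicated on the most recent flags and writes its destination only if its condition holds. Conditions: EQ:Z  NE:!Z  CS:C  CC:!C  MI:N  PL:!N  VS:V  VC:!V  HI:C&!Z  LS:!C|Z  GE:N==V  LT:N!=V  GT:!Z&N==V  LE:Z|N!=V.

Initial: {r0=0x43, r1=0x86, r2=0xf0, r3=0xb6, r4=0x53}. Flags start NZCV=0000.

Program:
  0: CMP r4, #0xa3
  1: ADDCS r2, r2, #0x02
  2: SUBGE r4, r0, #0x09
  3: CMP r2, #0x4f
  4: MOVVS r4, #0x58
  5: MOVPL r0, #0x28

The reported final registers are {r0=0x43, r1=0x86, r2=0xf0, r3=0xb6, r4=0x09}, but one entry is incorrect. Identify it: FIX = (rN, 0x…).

FIX = (r4, 0x3a)

0: ✓ CMP  NZCV=1001
1: · ADDCS
2: ✓ SUBGE  r4←0x3a
3: ✓ CMP  NZCV=1010
4: · MOVVS
5: · MOVPL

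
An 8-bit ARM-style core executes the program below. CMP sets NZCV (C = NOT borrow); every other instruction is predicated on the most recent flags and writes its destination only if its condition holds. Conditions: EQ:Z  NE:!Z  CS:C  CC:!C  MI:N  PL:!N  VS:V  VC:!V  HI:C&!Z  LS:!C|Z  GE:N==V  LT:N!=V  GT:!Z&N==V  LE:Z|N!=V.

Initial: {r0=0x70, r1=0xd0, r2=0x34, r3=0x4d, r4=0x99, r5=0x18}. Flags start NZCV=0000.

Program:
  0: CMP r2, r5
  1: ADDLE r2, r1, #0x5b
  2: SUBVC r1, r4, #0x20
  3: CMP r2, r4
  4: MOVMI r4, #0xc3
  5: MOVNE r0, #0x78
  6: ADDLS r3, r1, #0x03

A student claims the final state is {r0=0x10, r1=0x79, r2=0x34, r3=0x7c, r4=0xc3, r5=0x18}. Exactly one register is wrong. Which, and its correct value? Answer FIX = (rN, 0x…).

0: ✓ CMP  NZCV=0010
1: · ADDLE
2: ✓ SUBVC  r1←0x79
3: ✓ CMP  NZCV=1001
4: ✓ MOVMI  r4←0xc3
5: ✓ MOVNE  r0←0x78
6: ✓ ADDLS  r3←0x7c

FIX = (r0, 0x78)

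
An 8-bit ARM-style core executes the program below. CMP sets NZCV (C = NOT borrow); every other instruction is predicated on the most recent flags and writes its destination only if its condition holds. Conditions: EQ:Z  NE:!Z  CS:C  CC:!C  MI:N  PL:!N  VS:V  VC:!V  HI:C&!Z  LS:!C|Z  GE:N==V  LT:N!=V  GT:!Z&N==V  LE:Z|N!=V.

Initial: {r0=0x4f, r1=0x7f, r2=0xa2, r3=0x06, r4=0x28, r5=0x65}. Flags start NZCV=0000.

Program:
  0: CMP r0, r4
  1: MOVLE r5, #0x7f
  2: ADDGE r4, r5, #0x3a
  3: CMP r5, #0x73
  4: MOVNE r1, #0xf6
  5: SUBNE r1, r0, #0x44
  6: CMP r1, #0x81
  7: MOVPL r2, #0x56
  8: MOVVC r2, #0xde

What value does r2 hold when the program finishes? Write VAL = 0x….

0: ✓ CMP  NZCV=0010
1: · MOVLE
2: ✓ ADDGE  r4←0x9f
3: ✓ CMP  NZCV=1000
4: ✓ MOVNE  r1←0xf6
5: ✓ SUBNE  r1←0x0b
6: ✓ CMP  NZCV=1001
7: · MOVPL
8: · MOVVC

VAL = 0xa2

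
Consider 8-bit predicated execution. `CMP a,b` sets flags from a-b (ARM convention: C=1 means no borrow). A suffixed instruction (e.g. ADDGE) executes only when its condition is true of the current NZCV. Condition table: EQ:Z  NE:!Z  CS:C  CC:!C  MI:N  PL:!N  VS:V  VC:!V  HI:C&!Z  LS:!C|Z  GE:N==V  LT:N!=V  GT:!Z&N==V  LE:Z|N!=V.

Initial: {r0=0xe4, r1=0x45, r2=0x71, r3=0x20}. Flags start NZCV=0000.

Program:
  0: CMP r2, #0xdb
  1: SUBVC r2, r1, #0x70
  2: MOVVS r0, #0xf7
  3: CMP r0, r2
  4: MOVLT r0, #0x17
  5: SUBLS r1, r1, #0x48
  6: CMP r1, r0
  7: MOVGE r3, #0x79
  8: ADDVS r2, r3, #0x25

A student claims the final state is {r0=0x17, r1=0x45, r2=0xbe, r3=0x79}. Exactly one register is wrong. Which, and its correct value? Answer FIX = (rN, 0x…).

0: ✓ CMP  NZCV=1001
1: · SUBVC
2: ✓ MOVVS  r0←0xf7
3: ✓ CMP  NZCV=1010
4: ✓ MOVLT  r0←0x17
5: · SUBLS
6: ✓ CMP  NZCV=0010
7: ✓ MOVGE  r3←0x79
8: · ADDVS

FIX = (r2, 0x71)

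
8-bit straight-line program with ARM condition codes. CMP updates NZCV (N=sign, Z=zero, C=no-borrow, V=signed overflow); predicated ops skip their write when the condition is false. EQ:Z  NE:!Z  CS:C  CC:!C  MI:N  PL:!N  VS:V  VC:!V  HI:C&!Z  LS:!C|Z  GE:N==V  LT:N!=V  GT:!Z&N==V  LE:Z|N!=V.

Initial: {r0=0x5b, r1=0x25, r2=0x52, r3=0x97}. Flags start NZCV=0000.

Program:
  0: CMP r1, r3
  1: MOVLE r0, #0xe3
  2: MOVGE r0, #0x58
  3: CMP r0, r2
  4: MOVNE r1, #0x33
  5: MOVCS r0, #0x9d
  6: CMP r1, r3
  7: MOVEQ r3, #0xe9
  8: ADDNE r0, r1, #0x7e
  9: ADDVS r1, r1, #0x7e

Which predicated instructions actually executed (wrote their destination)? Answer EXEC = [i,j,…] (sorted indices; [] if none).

EXEC = [2,4,5,8,9]

0: ✓ CMP  NZCV=1001
1: · MOVLE
2: ✓ MOVGE  r0←0x58
3: ✓ CMP  NZCV=0010
4: ✓ MOVNE  r1←0x33
5: ✓ MOVCS  r0←0x9d
6: ✓ CMP  NZCV=1001
7: · MOVEQ
8: ✓ ADDNE  r0←0xb1
9: ✓ ADDVS  r1←0xb1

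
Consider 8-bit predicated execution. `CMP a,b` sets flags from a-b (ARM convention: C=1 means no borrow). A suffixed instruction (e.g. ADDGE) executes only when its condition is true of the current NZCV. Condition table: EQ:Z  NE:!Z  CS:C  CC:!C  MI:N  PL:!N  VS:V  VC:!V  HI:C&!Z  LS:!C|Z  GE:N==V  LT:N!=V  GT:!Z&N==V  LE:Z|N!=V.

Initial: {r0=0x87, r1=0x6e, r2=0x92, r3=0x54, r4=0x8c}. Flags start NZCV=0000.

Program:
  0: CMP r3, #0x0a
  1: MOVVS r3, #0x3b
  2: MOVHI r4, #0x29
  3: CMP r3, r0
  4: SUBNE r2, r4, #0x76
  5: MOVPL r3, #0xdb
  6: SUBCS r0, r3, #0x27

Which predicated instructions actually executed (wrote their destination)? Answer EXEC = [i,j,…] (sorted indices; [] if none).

0: ✓ CMP  NZCV=0010
1: · MOVVS
2: ✓ MOVHI  r4←0x29
3: ✓ CMP  NZCV=1001
4: ✓ SUBNE  r2←0xb3
5: · MOVPL
6: · SUBCS

EXEC = [2,4]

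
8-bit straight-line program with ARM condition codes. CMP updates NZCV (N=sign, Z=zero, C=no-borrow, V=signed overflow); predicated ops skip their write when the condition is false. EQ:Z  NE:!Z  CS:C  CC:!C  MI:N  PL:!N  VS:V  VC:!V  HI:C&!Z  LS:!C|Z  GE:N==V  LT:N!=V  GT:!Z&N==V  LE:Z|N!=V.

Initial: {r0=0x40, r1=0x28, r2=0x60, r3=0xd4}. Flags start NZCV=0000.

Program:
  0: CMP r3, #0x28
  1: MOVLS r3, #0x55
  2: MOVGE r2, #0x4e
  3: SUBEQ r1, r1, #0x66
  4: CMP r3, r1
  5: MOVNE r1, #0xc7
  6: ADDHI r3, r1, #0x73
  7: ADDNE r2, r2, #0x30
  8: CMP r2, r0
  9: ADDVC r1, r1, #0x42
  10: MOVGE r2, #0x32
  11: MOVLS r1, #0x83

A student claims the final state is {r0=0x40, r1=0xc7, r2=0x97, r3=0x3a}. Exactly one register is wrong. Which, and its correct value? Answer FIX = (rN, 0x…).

0: ✓ CMP  NZCV=1010
1: · MOVLS
2: · MOVGE
3: · SUBEQ
4: ✓ CMP  NZCV=1010
5: ✓ MOVNE  r1←0xc7
6: ✓ ADDHI  r3←0x3a
7: ✓ ADDNE  r2←0x90
8: ✓ CMP  NZCV=0011
9: · ADDVC
10: · MOVGE
11: · MOVLS

FIX = (r2, 0x90)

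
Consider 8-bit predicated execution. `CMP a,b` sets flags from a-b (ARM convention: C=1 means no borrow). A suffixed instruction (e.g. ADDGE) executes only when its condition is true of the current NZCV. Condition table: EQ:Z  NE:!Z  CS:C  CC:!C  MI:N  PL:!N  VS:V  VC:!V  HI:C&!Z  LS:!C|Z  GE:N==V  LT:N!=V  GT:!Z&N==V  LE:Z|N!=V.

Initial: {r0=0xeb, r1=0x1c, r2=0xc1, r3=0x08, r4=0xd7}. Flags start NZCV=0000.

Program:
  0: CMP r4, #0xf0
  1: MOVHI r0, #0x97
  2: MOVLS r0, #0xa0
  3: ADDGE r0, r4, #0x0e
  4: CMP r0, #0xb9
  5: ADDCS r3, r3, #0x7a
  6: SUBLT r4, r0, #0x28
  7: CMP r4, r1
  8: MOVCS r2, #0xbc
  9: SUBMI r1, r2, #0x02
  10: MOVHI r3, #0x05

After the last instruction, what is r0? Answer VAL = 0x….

VAL = 0xa0

[0] flags=1000 → (cmp)
[1] flags=1000 HI?F → skip
[2] flags=1000 LS?T → r0=0xa0
[3] flags=1000 GE?F → skip
[4] flags=1000 → (cmp)
[5] flags=1000 CS?F → skip
[6] flags=1000 LT?T → r4=0x78
[7] flags=0010 → (cmp)
[8] flags=0010 CS?T → r2=0xbc
[9] flags=0010 MI?F → skip
[10] flags=0010 HI?T → r3=0x05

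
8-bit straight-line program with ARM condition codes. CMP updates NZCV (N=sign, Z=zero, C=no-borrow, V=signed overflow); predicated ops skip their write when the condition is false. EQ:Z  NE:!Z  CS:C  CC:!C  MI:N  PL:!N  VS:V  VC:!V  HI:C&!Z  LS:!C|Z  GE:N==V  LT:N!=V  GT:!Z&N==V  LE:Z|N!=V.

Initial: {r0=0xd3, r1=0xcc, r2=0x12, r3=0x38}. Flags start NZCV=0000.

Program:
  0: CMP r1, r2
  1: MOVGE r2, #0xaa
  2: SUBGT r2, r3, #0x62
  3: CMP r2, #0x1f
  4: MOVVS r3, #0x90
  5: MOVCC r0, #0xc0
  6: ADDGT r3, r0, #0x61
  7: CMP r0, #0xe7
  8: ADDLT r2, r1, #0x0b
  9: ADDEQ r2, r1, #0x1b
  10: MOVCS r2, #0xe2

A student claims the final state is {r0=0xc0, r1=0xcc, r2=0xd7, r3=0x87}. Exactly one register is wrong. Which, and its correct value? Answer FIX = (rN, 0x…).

[0] flags=1010 → (cmp)
[1] flags=1010 GE?F → skip
[2] flags=1010 GT?F → skip
[3] flags=1000 → (cmp)
[4] flags=1000 VS?F → skip
[5] flags=1000 CC?T → r0=0xc0
[6] flags=1000 GT?F → skip
[7] flags=1000 → (cmp)
[8] flags=1000 LT?T → r2=0xd7
[9] flags=1000 EQ?F → skip
[10] flags=1000 CS?F → skip

FIX = (r3, 0x38)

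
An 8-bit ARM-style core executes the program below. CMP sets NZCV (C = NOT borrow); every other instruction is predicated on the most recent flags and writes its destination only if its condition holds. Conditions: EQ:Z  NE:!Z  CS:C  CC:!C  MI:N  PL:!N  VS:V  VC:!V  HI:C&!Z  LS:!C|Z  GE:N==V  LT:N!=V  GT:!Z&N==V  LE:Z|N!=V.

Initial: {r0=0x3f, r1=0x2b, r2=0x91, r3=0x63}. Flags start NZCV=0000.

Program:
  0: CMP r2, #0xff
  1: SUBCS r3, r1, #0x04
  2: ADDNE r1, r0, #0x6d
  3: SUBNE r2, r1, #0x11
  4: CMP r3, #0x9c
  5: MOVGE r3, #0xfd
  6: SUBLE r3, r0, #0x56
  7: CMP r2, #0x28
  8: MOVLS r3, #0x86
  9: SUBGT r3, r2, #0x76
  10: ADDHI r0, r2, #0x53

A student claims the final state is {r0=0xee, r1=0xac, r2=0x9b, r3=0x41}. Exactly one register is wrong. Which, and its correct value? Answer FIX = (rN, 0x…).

[0] flags=1000 → (cmp)
[1] flags=1000 CS?F → skip
[2] flags=1000 NE?T → r1=0xac
[3] flags=1000 NE?T → r2=0x9b
[4] flags=1001 → (cmp)
[5] flags=1001 GE?T → r3=0xfd
[6] flags=1001 LE?F → skip
[7] flags=0011 → (cmp)
[8] flags=0011 LS?F → skip
[9] flags=0011 GT?F → skip
[10] flags=0011 HI?T → r0=0xee

FIX = (r3, 0xfd)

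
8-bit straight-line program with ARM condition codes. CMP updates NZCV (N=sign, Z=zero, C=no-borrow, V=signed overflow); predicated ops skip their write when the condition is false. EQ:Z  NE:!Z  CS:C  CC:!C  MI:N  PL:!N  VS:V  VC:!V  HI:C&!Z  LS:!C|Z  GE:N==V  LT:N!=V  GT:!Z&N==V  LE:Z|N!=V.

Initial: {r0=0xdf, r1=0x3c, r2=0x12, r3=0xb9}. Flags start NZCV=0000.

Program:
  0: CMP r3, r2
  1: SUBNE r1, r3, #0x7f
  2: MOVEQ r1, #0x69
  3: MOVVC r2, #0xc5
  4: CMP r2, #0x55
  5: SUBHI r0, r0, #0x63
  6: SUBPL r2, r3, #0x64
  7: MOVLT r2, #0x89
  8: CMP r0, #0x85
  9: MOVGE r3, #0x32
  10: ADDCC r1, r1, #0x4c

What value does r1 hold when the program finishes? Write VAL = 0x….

VAL = 0x86

0: ✓ CMP  NZCV=1010
1: ✓ SUBNE  r1←0x3a
2: · MOVEQ
3: ✓ MOVVC  r2←0xc5
4: ✓ CMP  NZCV=0011
5: ✓ SUBHI  r0←0x7c
6: ✓ SUBPL  r2←0x55
7: ✓ MOVLT  r2←0x89
8: ✓ CMP  NZCV=1001
9: ✓ MOVGE  r3←0x32
10: ✓ ADDCC  r1←0x86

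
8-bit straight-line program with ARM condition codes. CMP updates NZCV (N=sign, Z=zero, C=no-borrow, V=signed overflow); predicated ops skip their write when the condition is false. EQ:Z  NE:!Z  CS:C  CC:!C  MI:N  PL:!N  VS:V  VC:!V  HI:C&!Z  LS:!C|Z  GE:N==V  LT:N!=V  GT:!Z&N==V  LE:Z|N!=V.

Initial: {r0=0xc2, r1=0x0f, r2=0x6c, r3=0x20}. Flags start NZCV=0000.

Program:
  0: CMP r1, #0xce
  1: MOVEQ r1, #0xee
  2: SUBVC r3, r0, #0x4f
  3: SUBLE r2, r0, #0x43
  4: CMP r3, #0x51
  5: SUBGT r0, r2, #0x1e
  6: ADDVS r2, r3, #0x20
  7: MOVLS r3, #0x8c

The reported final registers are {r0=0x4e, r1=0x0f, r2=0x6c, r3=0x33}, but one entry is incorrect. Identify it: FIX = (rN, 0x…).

0: ✓ CMP  NZCV=0000
1: · MOVEQ
2: ✓ SUBVC  r3←0x73
3: · SUBLE
4: ✓ CMP  NZCV=0010
5: ✓ SUBGT  r0←0x4e
6: · ADDVS
7: · MOVLS

FIX = (r3, 0x73)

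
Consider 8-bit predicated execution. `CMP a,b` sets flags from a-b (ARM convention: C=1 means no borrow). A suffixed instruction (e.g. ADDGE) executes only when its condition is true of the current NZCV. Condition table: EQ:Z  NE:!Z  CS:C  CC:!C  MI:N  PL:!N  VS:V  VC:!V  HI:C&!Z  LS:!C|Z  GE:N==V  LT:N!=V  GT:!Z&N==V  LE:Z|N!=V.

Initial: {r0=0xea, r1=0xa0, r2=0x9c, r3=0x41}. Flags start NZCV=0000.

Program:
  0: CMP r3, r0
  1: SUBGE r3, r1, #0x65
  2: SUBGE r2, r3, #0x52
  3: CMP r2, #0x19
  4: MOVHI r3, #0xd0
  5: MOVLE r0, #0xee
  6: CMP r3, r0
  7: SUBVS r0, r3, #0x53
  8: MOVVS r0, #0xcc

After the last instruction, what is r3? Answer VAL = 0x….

VAL = 0xd0

[0] flags=0000 → (cmp)
[1] flags=0000 GE?T → r3=0x3b
[2] flags=0000 GE?T → r2=0xe9
[3] flags=1010 → (cmp)
[4] flags=1010 HI?T → r3=0xd0
[5] flags=1010 LE?T → r0=0xee
[6] flags=1000 → (cmp)
[7] flags=1000 VS?F → skip
[8] flags=1000 VS?F → skip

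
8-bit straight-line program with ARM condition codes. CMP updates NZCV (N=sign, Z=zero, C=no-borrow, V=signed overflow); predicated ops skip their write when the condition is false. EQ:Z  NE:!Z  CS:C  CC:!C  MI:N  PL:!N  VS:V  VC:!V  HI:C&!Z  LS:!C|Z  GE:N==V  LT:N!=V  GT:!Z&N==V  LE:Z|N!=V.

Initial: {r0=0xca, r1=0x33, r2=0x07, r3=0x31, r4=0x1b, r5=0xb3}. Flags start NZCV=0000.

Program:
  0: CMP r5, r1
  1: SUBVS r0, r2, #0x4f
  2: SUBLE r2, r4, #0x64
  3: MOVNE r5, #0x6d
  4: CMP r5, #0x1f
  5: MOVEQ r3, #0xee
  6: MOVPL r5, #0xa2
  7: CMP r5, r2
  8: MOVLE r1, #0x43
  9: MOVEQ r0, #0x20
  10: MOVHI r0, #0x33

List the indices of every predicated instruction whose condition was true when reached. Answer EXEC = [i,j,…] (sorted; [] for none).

EXEC = [2,3,6,8]

0: ✓ CMP  NZCV=1010
1: · SUBVS
2: ✓ SUBLE  r2←0xb7
3: ✓ MOVNE  r5←0x6d
4: ✓ CMP  NZCV=0010
5: · MOVEQ
6: ✓ MOVPL  r5←0xa2
7: ✓ CMP  NZCV=1000
8: ✓ MOVLE  r1←0x43
9: · MOVEQ
10: · MOVHI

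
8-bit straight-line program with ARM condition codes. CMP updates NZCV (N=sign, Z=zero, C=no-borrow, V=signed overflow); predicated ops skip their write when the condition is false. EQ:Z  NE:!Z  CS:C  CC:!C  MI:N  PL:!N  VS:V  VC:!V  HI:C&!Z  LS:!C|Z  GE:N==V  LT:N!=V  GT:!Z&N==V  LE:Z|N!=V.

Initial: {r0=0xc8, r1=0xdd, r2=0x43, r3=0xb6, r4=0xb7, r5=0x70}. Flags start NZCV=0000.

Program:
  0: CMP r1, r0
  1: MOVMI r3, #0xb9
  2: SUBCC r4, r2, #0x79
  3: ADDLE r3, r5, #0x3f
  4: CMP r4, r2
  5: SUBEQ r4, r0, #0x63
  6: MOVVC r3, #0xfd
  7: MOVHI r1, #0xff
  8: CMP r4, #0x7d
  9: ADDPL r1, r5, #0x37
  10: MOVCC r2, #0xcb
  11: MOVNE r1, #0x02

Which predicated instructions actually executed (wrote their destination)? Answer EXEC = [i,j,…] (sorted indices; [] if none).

[0] flags=0010 → (cmp)
[1] flags=0010 MI?F → skip
[2] flags=0010 CC?F → skip
[3] flags=0010 LE?F → skip
[4] flags=0011 → (cmp)
[5] flags=0011 EQ?F → skip
[6] flags=0011 VC?F → skip
[7] flags=0011 HI?T → r1=0xff
[8] flags=0011 → (cmp)
[9] flags=0011 PL?T → r1=0xa7
[10] flags=0011 CC?F → skip
[11] flags=0011 NE?T → r1=0x02

EXEC = [7,9,11]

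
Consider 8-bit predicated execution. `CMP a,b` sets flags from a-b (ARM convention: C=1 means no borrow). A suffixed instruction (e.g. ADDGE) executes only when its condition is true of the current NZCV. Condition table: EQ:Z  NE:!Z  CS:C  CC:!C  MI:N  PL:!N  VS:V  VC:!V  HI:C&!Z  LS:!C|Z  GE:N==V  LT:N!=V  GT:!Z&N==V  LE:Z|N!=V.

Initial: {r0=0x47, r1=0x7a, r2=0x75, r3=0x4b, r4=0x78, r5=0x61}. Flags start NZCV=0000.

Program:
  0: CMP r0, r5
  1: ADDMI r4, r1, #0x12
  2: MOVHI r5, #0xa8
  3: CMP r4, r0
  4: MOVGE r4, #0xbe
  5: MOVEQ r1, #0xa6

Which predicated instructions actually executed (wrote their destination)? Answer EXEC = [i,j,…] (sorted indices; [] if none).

EXEC = [1]

0: ✓ CMP  NZCV=1000
1: ✓ ADDMI  r4←0x8c
2: · MOVHI
3: ✓ CMP  NZCV=0011
4: · MOVGE
5: · MOVEQ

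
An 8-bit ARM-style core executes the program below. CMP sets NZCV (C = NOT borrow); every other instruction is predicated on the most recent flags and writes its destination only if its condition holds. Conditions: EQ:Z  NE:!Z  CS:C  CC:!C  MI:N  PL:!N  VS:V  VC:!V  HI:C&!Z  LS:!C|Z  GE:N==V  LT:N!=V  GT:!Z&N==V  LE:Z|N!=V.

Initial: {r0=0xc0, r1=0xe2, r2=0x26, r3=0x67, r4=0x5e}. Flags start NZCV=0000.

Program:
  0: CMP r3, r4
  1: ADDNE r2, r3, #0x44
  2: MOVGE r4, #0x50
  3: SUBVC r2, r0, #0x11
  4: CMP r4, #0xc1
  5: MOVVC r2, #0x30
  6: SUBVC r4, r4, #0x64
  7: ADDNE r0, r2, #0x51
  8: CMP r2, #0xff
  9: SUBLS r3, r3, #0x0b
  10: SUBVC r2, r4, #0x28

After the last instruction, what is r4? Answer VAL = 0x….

[0] flags=0010 → (cmp)
[1] flags=0010 NE?T → r2=0xab
[2] flags=0010 GE?T → r4=0x50
[3] flags=0010 VC?T → r2=0xaf
[4] flags=1001 → (cmp)
[5] flags=1001 VC?F → skip
[6] flags=1001 VC?F → skip
[7] flags=1001 NE?T → r0=0x00
[8] flags=1000 → (cmp)
[9] flags=1000 LS?T → r3=0x5c
[10] flags=1000 VC?T → r2=0x28

VAL = 0x50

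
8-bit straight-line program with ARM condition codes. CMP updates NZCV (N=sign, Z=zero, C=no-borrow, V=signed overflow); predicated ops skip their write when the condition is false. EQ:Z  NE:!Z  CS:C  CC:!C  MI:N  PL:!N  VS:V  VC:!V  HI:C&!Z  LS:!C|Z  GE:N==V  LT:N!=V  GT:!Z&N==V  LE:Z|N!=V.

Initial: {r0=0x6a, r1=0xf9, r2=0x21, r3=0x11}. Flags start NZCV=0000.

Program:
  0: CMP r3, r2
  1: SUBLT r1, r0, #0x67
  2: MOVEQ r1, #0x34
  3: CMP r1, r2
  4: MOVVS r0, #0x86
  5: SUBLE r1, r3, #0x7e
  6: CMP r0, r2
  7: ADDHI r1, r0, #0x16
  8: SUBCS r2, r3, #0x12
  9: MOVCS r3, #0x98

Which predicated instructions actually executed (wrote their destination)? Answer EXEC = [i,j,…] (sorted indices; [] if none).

0: ✓ CMP  NZCV=1000
1: ✓ SUBLT  r1←0x03
2: · MOVEQ
3: ✓ CMP  NZCV=1000
4: · MOVVS
5: ✓ SUBLE  r1←0x93
6: ✓ CMP  NZCV=0010
7: ✓ ADDHI  r1←0x80
8: ✓ SUBCS  r2←0xff
9: ✓ MOVCS  r3←0x98

EXEC = [1,5,7,8,9]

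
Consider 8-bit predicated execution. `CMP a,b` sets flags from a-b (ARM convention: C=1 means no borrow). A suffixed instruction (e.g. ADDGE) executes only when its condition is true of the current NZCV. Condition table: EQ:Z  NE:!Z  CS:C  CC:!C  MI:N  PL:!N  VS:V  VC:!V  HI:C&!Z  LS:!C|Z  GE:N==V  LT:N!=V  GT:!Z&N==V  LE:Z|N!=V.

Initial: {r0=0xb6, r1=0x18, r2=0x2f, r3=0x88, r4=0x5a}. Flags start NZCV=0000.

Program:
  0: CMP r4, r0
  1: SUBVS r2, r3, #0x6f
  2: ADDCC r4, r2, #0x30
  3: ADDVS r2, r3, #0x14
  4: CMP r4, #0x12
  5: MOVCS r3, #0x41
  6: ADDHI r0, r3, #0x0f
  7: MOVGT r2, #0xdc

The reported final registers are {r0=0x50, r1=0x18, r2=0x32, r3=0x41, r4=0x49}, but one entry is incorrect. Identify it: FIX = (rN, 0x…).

[0] flags=1001 → (cmp)
[1] flags=1001 VS?T → r2=0x19
[2] flags=1001 CC?T → r4=0x49
[3] flags=1001 VS?T → r2=0x9c
[4] flags=0010 → (cmp)
[5] flags=0010 CS?T → r3=0x41
[6] flags=0010 HI?T → r0=0x50
[7] flags=0010 GT?T → r2=0xdc

FIX = (r2, 0xdc)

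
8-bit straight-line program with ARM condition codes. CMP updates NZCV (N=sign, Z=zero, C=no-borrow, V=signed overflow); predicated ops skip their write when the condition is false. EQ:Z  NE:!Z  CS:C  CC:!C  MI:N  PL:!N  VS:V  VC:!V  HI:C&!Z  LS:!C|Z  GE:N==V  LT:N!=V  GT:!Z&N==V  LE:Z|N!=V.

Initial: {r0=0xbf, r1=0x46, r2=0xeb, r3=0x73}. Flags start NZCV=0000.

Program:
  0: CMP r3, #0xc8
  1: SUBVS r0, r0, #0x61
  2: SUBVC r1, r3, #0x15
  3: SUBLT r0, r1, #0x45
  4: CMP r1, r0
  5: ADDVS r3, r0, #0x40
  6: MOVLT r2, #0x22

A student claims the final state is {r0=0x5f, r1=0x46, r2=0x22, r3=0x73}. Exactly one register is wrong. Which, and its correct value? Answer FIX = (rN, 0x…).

FIX = (r0, 0x5e)

0: ✓ CMP  NZCV=1001
1: ✓ SUBVS  r0←0x5e
2: · SUBVC
3: · SUBLT
4: ✓ CMP  NZCV=1000
5: · ADDVS
6: ✓ MOVLT  r2←0x22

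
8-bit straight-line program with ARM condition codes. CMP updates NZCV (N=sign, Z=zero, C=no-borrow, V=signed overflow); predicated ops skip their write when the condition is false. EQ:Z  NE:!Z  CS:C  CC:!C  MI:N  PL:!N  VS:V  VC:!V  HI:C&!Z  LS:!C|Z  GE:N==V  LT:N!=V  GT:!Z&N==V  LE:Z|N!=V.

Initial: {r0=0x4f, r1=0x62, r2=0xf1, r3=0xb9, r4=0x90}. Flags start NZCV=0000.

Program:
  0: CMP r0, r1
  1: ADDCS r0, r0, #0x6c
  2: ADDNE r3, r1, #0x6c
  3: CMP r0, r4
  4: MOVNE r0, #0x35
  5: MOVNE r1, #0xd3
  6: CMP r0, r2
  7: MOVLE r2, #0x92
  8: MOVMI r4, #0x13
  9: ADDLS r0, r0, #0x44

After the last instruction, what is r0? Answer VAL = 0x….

[0] flags=1000 → (cmp)
[1] flags=1000 CS?F → skip
[2] flags=1000 NE?T → r3=0xce
[3] flags=1001 → (cmp)
[4] flags=1001 NE?T → r0=0x35
[5] flags=1001 NE?T → r1=0xd3
[6] flags=0000 → (cmp)
[7] flags=0000 LE?F → skip
[8] flags=0000 MI?F → skip
[9] flags=0000 LS?T → r0=0x79

VAL = 0x79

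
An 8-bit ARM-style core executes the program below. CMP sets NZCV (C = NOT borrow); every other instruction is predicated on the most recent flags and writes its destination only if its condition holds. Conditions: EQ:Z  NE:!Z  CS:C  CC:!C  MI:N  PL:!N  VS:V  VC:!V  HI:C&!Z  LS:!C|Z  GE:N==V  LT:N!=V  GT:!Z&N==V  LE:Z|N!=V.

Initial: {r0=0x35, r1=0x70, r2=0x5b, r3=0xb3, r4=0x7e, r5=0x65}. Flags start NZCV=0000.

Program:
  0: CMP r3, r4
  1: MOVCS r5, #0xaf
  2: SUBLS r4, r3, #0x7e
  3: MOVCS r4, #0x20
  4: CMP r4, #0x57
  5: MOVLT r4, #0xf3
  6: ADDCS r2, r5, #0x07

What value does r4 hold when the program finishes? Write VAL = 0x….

[0] flags=0011 → (cmp)
[1] flags=0011 CS?T → r5=0xaf
[2] flags=0011 LS?F → skip
[3] flags=0011 CS?T → r4=0x20
[4] flags=1000 → (cmp)
[5] flags=1000 LT?T → r4=0xf3
[6] flags=1000 CS?F → skip

VAL = 0xf3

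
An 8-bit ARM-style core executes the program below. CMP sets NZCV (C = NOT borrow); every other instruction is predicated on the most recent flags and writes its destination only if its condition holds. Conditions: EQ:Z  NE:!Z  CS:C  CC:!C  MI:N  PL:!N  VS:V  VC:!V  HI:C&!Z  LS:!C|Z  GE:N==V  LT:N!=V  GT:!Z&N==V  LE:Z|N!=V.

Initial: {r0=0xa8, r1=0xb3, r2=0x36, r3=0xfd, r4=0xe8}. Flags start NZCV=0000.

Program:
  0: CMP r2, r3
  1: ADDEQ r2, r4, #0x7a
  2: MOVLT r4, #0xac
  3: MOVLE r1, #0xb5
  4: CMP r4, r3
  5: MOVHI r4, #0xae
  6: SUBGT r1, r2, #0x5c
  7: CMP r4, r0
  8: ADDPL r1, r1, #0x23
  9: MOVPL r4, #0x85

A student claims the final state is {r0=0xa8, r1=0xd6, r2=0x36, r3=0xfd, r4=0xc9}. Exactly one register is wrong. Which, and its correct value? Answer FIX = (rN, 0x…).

0: ✓ CMP  NZCV=0000
1: · ADDEQ
2: · MOVLT
3: · MOVLE
4: ✓ CMP  NZCV=1000
5: · MOVHI
6: · SUBGT
7: ✓ CMP  NZCV=0010
8: ✓ ADDPL  r1←0xd6
9: ✓ MOVPL  r4←0x85

FIX = (r4, 0x85)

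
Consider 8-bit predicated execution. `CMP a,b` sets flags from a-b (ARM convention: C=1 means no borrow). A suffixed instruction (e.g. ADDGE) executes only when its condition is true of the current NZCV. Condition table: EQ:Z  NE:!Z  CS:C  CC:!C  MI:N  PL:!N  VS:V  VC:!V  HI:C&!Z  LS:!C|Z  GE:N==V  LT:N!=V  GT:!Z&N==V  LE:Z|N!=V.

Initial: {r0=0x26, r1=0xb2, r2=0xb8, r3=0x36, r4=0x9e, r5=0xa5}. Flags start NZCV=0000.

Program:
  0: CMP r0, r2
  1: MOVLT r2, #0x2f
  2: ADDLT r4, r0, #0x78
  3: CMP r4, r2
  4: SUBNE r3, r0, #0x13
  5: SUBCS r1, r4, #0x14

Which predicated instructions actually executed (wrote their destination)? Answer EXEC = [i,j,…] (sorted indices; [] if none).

EXEC = [4]

0: ✓ CMP  NZCV=0000
1: · MOVLT
2: · ADDLT
3: ✓ CMP  NZCV=1000
4: ✓ SUBNE  r3←0x13
5: · SUBCS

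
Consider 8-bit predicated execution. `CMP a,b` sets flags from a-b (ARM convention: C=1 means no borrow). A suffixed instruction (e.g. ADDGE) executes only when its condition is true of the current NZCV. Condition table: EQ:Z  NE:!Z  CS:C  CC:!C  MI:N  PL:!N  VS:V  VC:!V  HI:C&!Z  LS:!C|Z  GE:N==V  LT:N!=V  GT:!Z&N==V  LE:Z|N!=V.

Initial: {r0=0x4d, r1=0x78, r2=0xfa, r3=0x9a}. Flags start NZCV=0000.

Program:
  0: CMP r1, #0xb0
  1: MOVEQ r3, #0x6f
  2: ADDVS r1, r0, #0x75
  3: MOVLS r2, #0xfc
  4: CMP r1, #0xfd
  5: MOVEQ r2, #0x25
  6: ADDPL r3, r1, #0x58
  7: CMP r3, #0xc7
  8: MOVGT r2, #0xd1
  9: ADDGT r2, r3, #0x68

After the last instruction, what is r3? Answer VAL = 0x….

0: ✓ CMP  NZCV=1001
1: · MOVEQ
2: ✓ ADDVS  r1←0xc2
3: ✓ MOVLS  r2←0xfc
4: ✓ CMP  NZCV=1000
5: · MOVEQ
6: · ADDPL
7: ✓ CMP  NZCV=1000
8: · MOVGT
9: · ADDGT

VAL = 0x9a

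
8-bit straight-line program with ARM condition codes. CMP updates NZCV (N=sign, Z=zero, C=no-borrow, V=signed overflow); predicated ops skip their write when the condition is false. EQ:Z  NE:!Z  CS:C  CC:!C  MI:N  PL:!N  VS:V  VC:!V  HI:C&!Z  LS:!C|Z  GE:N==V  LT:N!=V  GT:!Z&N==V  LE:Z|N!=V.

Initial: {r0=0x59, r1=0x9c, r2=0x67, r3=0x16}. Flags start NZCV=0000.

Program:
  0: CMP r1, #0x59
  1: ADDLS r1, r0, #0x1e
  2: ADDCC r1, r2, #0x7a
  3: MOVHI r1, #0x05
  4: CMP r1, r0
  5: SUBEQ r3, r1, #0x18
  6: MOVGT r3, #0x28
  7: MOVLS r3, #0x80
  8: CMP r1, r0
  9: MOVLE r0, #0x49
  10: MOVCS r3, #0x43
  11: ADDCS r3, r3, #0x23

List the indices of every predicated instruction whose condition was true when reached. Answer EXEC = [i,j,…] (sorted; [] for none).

EXEC = [3,7,9]

[0] flags=0011 → (cmp)
[1] flags=0011 LS?F → skip
[2] flags=0011 CC?F → skip
[3] flags=0011 HI?T → r1=0x05
[4] flags=1000 → (cmp)
[5] flags=1000 EQ?F → skip
[6] flags=1000 GT?F → skip
[7] flags=1000 LS?T → r3=0x80
[8] flags=1000 → (cmp)
[9] flags=1000 LE?T → r0=0x49
[10] flags=1000 CS?F → skip
[11] flags=1000 CS?F → skip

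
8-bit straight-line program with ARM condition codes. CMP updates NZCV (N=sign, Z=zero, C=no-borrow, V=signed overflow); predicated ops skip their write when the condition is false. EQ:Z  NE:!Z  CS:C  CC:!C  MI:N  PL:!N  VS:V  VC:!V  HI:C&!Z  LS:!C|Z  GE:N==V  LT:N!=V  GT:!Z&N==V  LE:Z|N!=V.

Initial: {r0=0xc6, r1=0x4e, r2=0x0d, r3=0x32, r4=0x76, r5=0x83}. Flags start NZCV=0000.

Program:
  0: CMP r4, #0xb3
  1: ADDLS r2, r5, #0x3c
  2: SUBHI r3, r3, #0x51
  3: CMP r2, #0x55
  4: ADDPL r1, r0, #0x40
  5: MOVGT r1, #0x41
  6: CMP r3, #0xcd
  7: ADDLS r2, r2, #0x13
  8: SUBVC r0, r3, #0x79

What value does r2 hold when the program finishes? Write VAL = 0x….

[0] flags=1001 → (cmp)
[1] flags=1001 LS?T → r2=0xbf
[2] flags=1001 HI?F → skip
[3] flags=0011 → (cmp)
[4] flags=0011 PL?T → r1=0x06
[5] flags=0011 GT?F → skip
[6] flags=0000 → (cmp)
[7] flags=0000 LS?T → r2=0xd2
[8] flags=0000 VC?T → r0=0xb9

VAL = 0xd2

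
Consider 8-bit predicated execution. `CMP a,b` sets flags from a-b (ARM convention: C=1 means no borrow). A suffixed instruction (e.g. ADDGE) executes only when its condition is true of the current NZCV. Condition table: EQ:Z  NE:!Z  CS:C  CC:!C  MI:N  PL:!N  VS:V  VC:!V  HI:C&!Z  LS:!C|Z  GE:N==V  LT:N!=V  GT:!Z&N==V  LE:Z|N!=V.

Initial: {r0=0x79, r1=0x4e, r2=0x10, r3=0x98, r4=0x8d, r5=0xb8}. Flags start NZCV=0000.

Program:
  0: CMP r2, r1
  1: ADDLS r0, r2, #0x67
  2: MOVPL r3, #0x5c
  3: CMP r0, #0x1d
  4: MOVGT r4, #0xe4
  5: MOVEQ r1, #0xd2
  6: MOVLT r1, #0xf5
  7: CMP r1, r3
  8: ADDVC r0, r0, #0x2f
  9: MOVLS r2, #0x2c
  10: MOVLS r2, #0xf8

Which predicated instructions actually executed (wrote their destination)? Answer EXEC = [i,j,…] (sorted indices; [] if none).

EXEC = [1,4,9,10]

0: ✓ CMP  NZCV=1000
1: ✓ ADDLS  r0←0x77
2: · MOVPL
3: ✓ CMP  NZCV=0010
4: ✓ MOVGT  r4←0xe4
5: · MOVEQ
6: · MOVLT
7: ✓ CMP  NZCV=1001
8: · ADDVC
9: ✓ MOVLS  r2←0x2c
10: ✓ MOVLS  r2←0xf8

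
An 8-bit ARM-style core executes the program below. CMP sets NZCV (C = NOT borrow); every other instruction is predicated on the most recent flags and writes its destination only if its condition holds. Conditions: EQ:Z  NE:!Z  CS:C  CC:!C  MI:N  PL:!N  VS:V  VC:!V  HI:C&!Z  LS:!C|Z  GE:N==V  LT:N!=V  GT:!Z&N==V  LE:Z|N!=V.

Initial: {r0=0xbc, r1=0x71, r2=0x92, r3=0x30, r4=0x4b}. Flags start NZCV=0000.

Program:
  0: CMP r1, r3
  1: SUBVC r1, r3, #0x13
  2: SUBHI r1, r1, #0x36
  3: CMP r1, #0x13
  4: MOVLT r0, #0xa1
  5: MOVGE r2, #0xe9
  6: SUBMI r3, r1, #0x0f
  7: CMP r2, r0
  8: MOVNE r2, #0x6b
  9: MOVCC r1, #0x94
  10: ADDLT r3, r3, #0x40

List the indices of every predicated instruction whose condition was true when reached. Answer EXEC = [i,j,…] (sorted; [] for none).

0: ✓ CMP  NZCV=0010
1: ✓ SUBVC  r1←0x1d
2: ✓ SUBHI  r1←0xe7
3: ✓ CMP  NZCV=1010
4: ✓ MOVLT  r0←0xa1
5: · MOVGE
6: ✓ SUBMI  r3←0xd8
7: ✓ CMP  NZCV=1000
8: ✓ MOVNE  r2←0x6b
9: ✓ MOVCC  r1←0x94
10: ✓ ADDLT  r3←0x18

EXEC = [1,2,4,6,8,9,10]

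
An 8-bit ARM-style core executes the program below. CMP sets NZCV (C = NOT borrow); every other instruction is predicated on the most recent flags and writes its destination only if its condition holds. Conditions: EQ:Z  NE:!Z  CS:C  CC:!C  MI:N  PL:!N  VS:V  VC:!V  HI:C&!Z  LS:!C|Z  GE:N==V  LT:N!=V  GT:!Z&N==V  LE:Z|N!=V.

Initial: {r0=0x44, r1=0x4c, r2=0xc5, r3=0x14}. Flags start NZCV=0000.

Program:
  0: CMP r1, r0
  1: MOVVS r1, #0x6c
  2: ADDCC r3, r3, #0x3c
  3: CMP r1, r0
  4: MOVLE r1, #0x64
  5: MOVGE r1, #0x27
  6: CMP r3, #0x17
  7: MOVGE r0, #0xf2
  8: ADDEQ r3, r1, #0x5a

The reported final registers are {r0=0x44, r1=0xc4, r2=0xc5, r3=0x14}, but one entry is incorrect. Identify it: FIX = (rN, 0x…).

FIX = (r1, 0x27)

0: ✓ CMP  NZCV=0010
1: · MOVVS
2: · ADDCC
3: ✓ CMP  NZCV=0010
4: · MOVLE
5: ✓ MOVGE  r1←0x27
6: ✓ CMP  NZCV=1000
7: · MOVGE
8: · ADDEQ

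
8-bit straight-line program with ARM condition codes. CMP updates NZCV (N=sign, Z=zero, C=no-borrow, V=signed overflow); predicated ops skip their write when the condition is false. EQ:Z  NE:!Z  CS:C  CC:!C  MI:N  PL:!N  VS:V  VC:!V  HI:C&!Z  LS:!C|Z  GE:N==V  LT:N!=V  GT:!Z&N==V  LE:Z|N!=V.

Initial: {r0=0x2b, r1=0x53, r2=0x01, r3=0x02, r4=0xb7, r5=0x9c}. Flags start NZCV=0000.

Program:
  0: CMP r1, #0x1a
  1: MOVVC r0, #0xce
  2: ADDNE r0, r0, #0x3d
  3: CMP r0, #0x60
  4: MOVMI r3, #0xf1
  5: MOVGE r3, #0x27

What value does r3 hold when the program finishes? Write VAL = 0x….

VAL = 0xf1

[0] flags=0010 → (cmp)
[1] flags=0010 VC?T → r0=0xce
[2] flags=0010 NE?T → r0=0x0b
[3] flags=1000 → (cmp)
[4] flags=1000 MI?T → r3=0xf1
[5] flags=1000 GE?F → skip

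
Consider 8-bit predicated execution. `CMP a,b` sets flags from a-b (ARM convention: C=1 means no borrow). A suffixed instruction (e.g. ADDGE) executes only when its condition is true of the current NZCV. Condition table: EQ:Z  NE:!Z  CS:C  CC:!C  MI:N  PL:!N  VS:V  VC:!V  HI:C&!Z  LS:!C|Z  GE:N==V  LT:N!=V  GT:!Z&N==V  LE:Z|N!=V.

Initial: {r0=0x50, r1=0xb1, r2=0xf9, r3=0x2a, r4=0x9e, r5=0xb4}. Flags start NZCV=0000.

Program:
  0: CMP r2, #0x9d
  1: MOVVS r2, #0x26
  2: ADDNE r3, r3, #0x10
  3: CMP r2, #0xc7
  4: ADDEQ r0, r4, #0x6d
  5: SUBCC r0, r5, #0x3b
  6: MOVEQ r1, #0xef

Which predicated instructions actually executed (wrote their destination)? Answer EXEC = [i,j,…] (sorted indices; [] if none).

[0] flags=0010 → (cmp)
[1] flags=0010 VS?F → skip
[2] flags=0010 NE?T → r3=0x3a
[3] flags=0010 → (cmp)
[4] flags=0010 EQ?F → skip
[5] flags=0010 CC?F → skip
[6] flags=0010 EQ?F → skip

EXEC = [2]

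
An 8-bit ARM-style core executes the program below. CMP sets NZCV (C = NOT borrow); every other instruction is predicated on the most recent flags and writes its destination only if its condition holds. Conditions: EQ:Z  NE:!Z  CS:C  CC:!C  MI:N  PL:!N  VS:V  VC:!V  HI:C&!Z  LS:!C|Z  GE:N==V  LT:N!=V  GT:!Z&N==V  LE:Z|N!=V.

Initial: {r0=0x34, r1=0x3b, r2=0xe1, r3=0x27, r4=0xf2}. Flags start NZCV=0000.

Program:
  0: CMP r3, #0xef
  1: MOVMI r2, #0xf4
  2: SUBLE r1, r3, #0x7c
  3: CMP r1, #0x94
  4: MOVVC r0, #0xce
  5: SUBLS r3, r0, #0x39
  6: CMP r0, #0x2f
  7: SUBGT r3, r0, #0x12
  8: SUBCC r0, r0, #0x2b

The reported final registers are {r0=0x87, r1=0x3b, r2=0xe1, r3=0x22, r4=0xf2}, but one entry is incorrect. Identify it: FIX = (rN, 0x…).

[0] flags=0000 → (cmp)
[1] flags=0000 MI?F → skip
[2] flags=0000 LE?F → skip
[3] flags=1001 → (cmp)
[4] flags=1001 VC?F → skip
[5] flags=1001 LS?T → r3=0xfb
[6] flags=0010 → (cmp)
[7] flags=0010 GT?T → r3=0x22
[8] flags=0010 CC?F → skip

FIX = (r0, 0x34)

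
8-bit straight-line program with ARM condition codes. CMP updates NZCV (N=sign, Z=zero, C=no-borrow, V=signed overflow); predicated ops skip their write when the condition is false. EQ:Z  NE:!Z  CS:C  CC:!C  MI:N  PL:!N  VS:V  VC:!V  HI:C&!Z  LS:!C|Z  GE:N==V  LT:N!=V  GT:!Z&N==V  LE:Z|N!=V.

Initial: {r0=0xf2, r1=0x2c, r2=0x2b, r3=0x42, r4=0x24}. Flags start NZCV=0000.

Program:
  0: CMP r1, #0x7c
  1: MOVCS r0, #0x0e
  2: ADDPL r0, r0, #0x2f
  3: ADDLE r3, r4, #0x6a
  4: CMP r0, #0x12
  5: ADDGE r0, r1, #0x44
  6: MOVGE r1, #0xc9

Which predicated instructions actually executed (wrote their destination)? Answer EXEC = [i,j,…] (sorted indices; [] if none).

[0] flags=1000 → (cmp)
[1] flags=1000 CS?F → skip
[2] flags=1000 PL?F → skip
[3] flags=1000 LE?T → r3=0x8e
[4] flags=1010 → (cmp)
[5] flags=1010 GE?F → skip
[6] flags=1010 GE?F → skip

EXEC = [3]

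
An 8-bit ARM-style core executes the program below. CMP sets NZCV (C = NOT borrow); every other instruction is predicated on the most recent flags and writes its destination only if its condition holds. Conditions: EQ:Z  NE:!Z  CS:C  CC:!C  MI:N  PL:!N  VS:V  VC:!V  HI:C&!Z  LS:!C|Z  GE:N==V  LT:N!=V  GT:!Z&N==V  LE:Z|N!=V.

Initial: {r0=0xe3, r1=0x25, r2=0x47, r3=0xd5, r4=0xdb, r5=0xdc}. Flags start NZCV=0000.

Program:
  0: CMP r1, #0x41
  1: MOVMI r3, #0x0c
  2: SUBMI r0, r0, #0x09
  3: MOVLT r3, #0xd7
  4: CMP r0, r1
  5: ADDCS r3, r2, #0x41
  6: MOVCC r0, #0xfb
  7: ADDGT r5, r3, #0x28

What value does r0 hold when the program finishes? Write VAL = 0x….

0: ✓ CMP  NZCV=1000
1: ✓ MOVMI  r3←0x0c
2: ✓ SUBMI  r0←0xda
3: ✓ MOVLT  r3←0xd7
4: ✓ CMP  NZCV=1010
5: ✓ ADDCS  r3←0x88
6: · MOVCC
7: · ADDGT

VAL = 0xda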